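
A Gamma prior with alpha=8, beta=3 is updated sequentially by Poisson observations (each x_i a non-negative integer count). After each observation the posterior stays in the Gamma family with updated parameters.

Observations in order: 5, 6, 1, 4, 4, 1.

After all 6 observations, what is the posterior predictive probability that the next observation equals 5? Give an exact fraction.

obs 1: x=5 → posterior Gamma(13, 4)
obs 2: x=6 → posterior Gamma(19, 5)
obs 3: x=1 → posterior Gamma(20, 6)
obs 4: x=4 → posterior Gamma(24, 7)
obs 5: x=4 → posterior Gamma(28, 8)
obs 6: x=1 → posterior Gamma(29, 9)

139735388061204345517619216641563/1250000000000000000000000000000000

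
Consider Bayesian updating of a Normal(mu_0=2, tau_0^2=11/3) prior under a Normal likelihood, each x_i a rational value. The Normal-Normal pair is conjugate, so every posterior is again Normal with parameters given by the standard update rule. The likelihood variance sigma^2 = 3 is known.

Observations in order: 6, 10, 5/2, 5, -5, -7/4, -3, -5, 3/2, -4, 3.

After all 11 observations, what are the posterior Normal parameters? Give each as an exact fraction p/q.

mu_0=479/520, tau_0^2=33/130

obs 1: x=6 → posterior Normal(21/5, 33/20)
obs 2: x=10 → posterior Normal(194/31, 33/31)
obs 3: x=5/2 → posterior Normal(443/84, 11/14)
obs 4: x=5 → posterior Normal(553/106, 33/53)
obs 5: x=-5 → posterior Normal(443/128, 33/64)
obs 6: x=-7/4 → posterior Normal(809/300, 11/25)
obs 7: x=-3 → posterior Normal(677/344, 33/86)
obs 8: x=-5 → posterior Normal(457/388, 33/97)
obs 9: x=3/2 → posterior Normal(523/432, 11/36)
obs 10: x=-4 → posterior Normal(347/476, 33/119)
obs 11: x=3 → posterior Normal(479/520, 33/130)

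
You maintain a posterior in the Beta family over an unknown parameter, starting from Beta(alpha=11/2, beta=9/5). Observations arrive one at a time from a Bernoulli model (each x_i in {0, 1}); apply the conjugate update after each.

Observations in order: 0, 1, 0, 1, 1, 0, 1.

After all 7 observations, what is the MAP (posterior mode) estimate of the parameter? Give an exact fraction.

obs 1: x=0 → posterior Beta(11/2, 14/5)
obs 2: x=1 → posterior Beta(13/2, 14/5)
obs 3: x=0 → posterior Beta(13/2, 19/5)
obs 4: x=1 → posterior Beta(15/2, 19/5)
obs 5: x=1 → posterior Beta(17/2, 19/5)
obs 6: x=0 → posterior Beta(17/2, 24/5)
obs 7: x=1 → posterior Beta(19/2, 24/5)

85/123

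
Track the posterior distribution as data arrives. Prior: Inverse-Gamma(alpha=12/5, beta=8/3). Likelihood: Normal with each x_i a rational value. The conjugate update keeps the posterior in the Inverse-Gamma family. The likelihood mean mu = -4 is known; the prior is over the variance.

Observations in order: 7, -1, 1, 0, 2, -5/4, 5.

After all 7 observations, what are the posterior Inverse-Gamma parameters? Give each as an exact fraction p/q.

obs 1: x=7 → posterior Inverse-Gamma(29/10, 379/6)
obs 2: x=-1 → posterior Inverse-Gamma(17/5, 203/3)
obs 3: x=1 → posterior Inverse-Gamma(39/10, 481/6)
obs 4: x=0 → posterior Inverse-Gamma(22/5, 529/6)
obs 5: x=2 → posterior Inverse-Gamma(49/10, 637/6)
obs 6: x=-5/4 → posterior Inverse-Gamma(27/5, 10555/96)
obs 7: x=5 → posterior Inverse-Gamma(59/10, 14443/96)

alpha=59/10, beta=14443/96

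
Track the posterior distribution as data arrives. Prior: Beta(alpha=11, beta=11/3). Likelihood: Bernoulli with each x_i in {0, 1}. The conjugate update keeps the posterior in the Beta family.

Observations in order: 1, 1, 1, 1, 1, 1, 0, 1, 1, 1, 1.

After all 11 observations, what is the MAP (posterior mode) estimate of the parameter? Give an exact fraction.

60/71

obs 1: x=1 → posterior Beta(12, 11/3)
obs 2: x=1 → posterior Beta(13, 11/3)
obs 3: x=1 → posterior Beta(14, 11/3)
obs 4: x=1 → posterior Beta(15, 11/3)
obs 5: x=1 → posterior Beta(16, 11/3)
obs 6: x=1 → posterior Beta(17, 11/3)
obs 7: x=0 → posterior Beta(17, 14/3)
obs 8: x=1 → posterior Beta(18, 14/3)
obs 9: x=1 → posterior Beta(19, 14/3)
obs 10: x=1 → posterior Beta(20, 14/3)
obs 11: x=1 → posterior Beta(21, 14/3)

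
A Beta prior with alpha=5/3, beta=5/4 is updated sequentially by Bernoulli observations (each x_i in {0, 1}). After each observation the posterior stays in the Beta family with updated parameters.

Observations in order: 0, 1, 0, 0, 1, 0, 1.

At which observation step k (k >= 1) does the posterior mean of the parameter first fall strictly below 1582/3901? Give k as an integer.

obs 1: x=0 → posterior Beta(5/3, 9/4)
obs 2: x=1 → posterior Beta(8/3, 9/4)
obs 3: x=0 → posterior Beta(8/3, 13/4)
obs 4: x=0 → posterior Beta(8/3, 17/4)
obs 5: x=1 → posterior Beta(11/3, 17/4)
obs 6: x=0 → posterior Beta(11/3, 21/4)
obs 7: x=1 → posterior Beta(14/3, 21/4)

k = 4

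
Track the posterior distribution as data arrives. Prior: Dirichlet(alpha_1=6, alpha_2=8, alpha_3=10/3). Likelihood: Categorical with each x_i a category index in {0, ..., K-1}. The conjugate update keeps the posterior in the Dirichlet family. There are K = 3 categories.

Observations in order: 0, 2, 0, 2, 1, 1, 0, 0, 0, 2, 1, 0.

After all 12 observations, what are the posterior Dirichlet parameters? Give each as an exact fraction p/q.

obs 1: x=0 → posterior Dirichlet(7, 8, 10/3)
obs 2: x=2 → posterior Dirichlet(7, 8, 13/3)
obs 3: x=0 → posterior Dirichlet(8, 8, 13/3)
obs 4: x=2 → posterior Dirichlet(8, 8, 16/3)
obs 5: x=1 → posterior Dirichlet(8, 9, 16/3)
obs 6: x=1 → posterior Dirichlet(8, 10, 16/3)
obs 7: x=0 → posterior Dirichlet(9, 10, 16/3)
obs 8: x=0 → posterior Dirichlet(10, 10, 16/3)
obs 9: x=0 → posterior Dirichlet(11, 10, 16/3)
obs 10: x=2 → posterior Dirichlet(11, 10, 19/3)
obs 11: x=1 → posterior Dirichlet(11, 11, 19/3)
obs 12: x=0 → posterior Dirichlet(12, 11, 19/3)

alpha_1=12, alpha_2=11, alpha_3=19/3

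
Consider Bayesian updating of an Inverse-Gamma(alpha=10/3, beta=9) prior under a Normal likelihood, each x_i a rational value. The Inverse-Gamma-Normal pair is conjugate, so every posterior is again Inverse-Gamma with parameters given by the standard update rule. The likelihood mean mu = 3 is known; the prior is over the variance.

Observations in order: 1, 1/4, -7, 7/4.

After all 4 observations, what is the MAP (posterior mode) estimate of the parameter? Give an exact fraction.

3147/304

obs 1: x=1 → posterior Inverse-Gamma(23/6, 11)
obs 2: x=1/4 → posterior Inverse-Gamma(13/3, 473/32)
obs 3: x=-7 → posterior Inverse-Gamma(29/6, 2073/32)
obs 4: x=7/4 → posterior Inverse-Gamma(16/3, 1049/16)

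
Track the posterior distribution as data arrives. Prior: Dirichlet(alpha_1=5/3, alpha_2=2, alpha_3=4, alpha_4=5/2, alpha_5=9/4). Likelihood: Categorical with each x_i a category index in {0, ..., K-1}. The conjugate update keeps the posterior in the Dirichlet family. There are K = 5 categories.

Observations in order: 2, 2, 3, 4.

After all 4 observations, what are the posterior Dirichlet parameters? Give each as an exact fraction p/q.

alpha_1=5/3, alpha_2=2, alpha_3=6, alpha_4=7/2, alpha_5=13/4

obs 1: x=2 → posterior Dirichlet(5/3, 2, 5, 5/2, 9/4)
obs 2: x=2 → posterior Dirichlet(5/3, 2, 6, 5/2, 9/4)
obs 3: x=3 → posterior Dirichlet(5/3, 2, 6, 7/2, 9/4)
obs 4: x=4 → posterior Dirichlet(5/3, 2, 6, 7/2, 13/4)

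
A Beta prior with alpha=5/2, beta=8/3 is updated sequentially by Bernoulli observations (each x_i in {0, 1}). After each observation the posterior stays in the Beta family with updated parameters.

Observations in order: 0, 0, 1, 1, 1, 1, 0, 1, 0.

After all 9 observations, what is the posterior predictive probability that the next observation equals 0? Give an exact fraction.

obs 1: x=0 → posterior Beta(5/2, 11/3)
obs 2: x=0 → posterior Beta(5/2, 14/3)
obs 3: x=1 → posterior Beta(7/2, 14/3)
obs 4: x=1 → posterior Beta(9/2, 14/3)
obs 5: x=1 → posterior Beta(11/2, 14/3)
obs 6: x=1 → posterior Beta(13/2, 14/3)
obs 7: x=0 → posterior Beta(13/2, 17/3)
obs 8: x=1 → posterior Beta(15/2, 17/3)
obs 9: x=0 → posterior Beta(15/2, 20/3)

8/17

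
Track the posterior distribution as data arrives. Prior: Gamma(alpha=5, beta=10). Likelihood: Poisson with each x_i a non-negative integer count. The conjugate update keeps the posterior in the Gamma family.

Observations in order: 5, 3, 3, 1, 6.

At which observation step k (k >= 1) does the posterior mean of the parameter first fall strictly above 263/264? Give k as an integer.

obs 1: x=5 → posterior Gamma(10, 11)
obs 2: x=3 → posterior Gamma(13, 12)
obs 3: x=3 → posterior Gamma(16, 13)
obs 4: x=1 → posterior Gamma(17, 14)
obs 5: x=6 → posterior Gamma(23, 15)

k = 2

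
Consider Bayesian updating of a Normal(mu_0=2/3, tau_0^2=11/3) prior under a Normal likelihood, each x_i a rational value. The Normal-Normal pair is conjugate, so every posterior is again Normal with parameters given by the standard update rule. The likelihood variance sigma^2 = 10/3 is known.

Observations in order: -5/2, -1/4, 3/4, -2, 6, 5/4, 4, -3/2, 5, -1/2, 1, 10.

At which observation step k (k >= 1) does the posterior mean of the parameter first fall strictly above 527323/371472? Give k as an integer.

k = 12

obs 1: x=-5/2 → posterior Normal(-125/126, 110/63)
obs 2: x=-1/4 → posterior Normal(-283/384, 55/48)
obs 3: x=3/4 → posterior Normal(-46/129, 110/129)
obs 4: x=-2 → posterior Normal(-56/81, 55/81)
obs 5: x=6 → posterior Normal(86/195, 22/39)
obs 6: x=5/4 → posterior Normal(509/912, 55/114)
obs 7: x=4 → posterior Normal(1037/1044, 110/261)
obs 8: x=-3/2 → posterior Normal(839/1176, 55/147)
obs 9: x=5 → posterior Normal(1499/1308, 110/327)
obs 10: x=-1/2 → posterior Normal(1433/1440, 11/36)
obs 11: x=1 → posterior Normal(1565/1572, 110/393)
obs 12: x=10 → posterior Normal(2885/1704, 55/213)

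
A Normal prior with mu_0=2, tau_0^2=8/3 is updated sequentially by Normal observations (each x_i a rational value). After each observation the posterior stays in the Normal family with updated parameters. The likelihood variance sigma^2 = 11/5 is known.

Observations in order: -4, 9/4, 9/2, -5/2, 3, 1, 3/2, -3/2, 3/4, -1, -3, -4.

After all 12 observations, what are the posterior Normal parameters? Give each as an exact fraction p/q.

obs 1: x=-4 → posterior Normal(-94/73, 88/73)
obs 2: x=9/4 → posterior Normal(-4/113, 88/113)
obs 3: x=9/2 → posterior Normal(176/153, 88/153)
obs 4: x=-5/2 → posterior Normal(76/193, 88/193)
obs 5: x=3 → posterior Normal(196/233, 88/233)
obs 6: x=1 → posterior Normal(236/273, 88/273)
obs 7: x=3/2 → posterior Normal(296/313, 88/313)
obs 8: x=-3/2 → posterior Normal(236/353, 88/353)
obs 9: x=3/4 → posterior Normal(266/393, 88/393)
obs 10: x=-1 → posterior Normal(226/433, 88/433)
obs 11: x=-3 → posterior Normal(106/473, 8/43)
obs 12: x=-4 → posterior Normal(-2/19, 88/513)

mu_0=-2/19, tau_0^2=88/513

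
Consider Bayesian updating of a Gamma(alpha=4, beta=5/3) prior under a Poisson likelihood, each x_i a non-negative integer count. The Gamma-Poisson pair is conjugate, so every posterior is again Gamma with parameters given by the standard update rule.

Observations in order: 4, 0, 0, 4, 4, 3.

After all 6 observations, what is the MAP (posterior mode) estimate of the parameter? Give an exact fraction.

obs 1: x=4 → posterior Gamma(8, 8/3)
obs 2: x=0 → posterior Gamma(8, 11/3)
obs 3: x=0 → posterior Gamma(8, 14/3)
obs 4: x=4 → posterior Gamma(12, 17/3)
obs 5: x=4 → posterior Gamma(16, 20/3)
obs 6: x=3 → posterior Gamma(19, 23/3)

54/23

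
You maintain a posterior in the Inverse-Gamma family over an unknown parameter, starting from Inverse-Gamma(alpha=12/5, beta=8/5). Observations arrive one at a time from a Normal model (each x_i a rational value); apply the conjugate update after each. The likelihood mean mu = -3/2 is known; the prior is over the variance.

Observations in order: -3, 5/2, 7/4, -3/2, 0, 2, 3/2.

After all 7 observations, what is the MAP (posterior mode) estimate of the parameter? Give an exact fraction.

4441/1104

obs 1: x=-3 → posterior Inverse-Gamma(29/10, 109/40)
obs 2: x=5/2 → posterior Inverse-Gamma(17/5, 429/40)
obs 3: x=7/4 → posterior Inverse-Gamma(39/10, 2561/160)
obs 4: x=-3/2 → posterior Inverse-Gamma(22/5, 2561/160)
obs 5: x=0 → posterior Inverse-Gamma(49/10, 2741/160)
obs 6: x=2 → posterior Inverse-Gamma(27/5, 3721/160)
obs 7: x=3/2 → posterior Inverse-Gamma(59/10, 4441/160)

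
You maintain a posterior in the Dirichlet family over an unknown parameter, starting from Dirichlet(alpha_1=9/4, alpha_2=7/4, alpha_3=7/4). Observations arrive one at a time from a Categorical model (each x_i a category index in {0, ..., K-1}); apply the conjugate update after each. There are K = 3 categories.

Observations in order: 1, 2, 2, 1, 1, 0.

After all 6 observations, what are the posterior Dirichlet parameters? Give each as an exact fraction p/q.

obs 1: x=1 → posterior Dirichlet(9/4, 11/4, 7/4)
obs 2: x=2 → posterior Dirichlet(9/4, 11/4, 11/4)
obs 3: x=2 → posterior Dirichlet(9/4, 11/4, 15/4)
obs 4: x=1 → posterior Dirichlet(9/4, 15/4, 15/4)
obs 5: x=1 → posterior Dirichlet(9/4, 19/4, 15/4)
obs 6: x=0 → posterior Dirichlet(13/4, 19/4, 15/4)

alpha_1=13/4, alpha_2=19/4, alpha_3=15/4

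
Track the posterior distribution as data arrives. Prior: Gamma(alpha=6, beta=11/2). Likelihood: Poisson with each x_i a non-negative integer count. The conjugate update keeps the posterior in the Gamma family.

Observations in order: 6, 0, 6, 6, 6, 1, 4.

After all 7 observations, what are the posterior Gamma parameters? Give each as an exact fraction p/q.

obs 1: x=6 → posterior Gamma(12, 13/2)
obs 2: x=0 → posterior Gamma(12, 15/2)
obs 3: x=6 → posterior Gamma(18, 17/2)
obs 4: x=6 → posterior Gamma(24, 19/2)
obs 5: x=6 → posterior Gamma(30, 21/2)
obs 6: x=1 → posterior Gamma(31, 23/2)
obs 7: x=4 → posterior Gamma(35, 25/2)

alpha=35, beta=25/2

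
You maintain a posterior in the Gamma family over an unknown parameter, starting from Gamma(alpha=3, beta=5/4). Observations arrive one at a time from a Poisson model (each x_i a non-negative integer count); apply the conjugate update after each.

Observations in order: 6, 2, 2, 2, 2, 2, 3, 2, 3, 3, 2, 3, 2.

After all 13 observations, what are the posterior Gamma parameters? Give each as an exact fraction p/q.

alpha=37, beta=57/4

obs 1: x=6 → posterior Gamma(9, 9/4)
obs 2: x=2 → posterior Gamma(11, 13/4)
obs 3: x=2 → posterior Gamma(13, 17/4)
obs 4: x=2 → posterior Gamma(15, 21/4)
obs 5: x=2 → posterior Gamma(17, 25/4)
obs 6: x=2 → posterior Gamma(19, 29/4)
obs 7: x=3 → posterior Gamma(22, 33/4)
obs 8: x=2 → posterior Gamma(24, 37/4)
obs 9: x=3 → posterior Gamma(27, 41/4)
obs 10: x=3 → posterior Gamma(30, 45/4)
obs 11: x=2 → posterior Gamma(32, 49/4)
obs 12: x=3 → posterior Gamma(35, 53/4)
obs 13: x=2 → posterior Gamma(37, 57/4)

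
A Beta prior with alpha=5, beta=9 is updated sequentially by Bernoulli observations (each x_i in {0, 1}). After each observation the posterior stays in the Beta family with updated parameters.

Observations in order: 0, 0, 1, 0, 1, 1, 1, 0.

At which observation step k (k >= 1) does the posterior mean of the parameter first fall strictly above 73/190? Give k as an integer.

obs 1: x=0 → posterior Beta(5, 10)
obs 2: x=0 → posterior Beta(5, 11)
obs 3: x=1 → posterior Beta(6, 11)
obs 4: x=0 → posterior Beta(6, 12)
obs 5: x=1 → posterior Beta(7, 12)
obs 6: x=1 → posterior Beta(8, 12)
obs 7: x=1 → posterior Beta(9, 12)
obs 8: x=0 → posterior Beta(9, 13)

k = 6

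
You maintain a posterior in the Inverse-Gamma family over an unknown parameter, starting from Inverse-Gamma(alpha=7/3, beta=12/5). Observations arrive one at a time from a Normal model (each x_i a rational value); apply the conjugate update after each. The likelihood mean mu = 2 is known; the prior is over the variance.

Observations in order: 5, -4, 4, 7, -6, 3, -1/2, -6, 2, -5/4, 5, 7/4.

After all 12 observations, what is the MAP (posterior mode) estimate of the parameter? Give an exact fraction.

28041/2240

obs 1: x=5 → posterior Inverse-Gamma(17/6, 69/10)
obs 2: x=-4 → posterior Inverse-Gamma(10/3, 249/10)
obs 3: x=4 → posterior Inverse-Gamma(23/6, 269/10)
obs 4: x=7 → posterior Inverse-Gamma(13/3, 197/5)
obs 5: x=-6 → posterior Inverse-Gamma(29/6, 357/5)
obs 6: x=3 → posterior Inverse-Gamma(16/3, 719/10)
obs 7: x=-1/2 → posterior Inverse-Gamma(35/6, 3001/40)
obs 8: x=-6 → posterior Inverse-Gamma(19/3, 4281/40)
obs 9: x=2 → posterior Inverse-Gamma(41/6, 4281/40)
obs 10: x=-5/4 → posterior Inverse-Gamma(22/3, 17969/160)
obs 11: x=5 → posterior Inverse-Gamma(47/6, 18689/160)
obs 12: x=7/4 → posterior Inverse-Gamma(25/3, 9347/80)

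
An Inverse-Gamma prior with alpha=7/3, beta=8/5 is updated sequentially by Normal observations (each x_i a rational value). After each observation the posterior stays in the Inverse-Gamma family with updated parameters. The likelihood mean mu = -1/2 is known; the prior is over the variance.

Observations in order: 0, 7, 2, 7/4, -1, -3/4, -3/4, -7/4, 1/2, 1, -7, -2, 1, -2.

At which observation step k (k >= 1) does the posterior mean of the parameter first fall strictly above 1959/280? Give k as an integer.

k = 2

obs 1: x=0 → posterior Inverse-Gamma(17/6, 69/40)
obs 2: x=7 → posterior Inverse-Gamma(10/3, 597/20)
obs 3: x=2 → posterior Inverse-Gamma(23/6, 1319/40)
obs 4: x=7/4 → posterior Inverse-Gamma(13/3, 5681/160)
obs 5: x=-1 → posterior Inverse-Gamma(29/6, 5701/160)
obs 6: x=-3/4 → posterior Inverse-Gamma(16/3, 2853/80)
obs 7: x=-3/4 → posterior Inverse-Gamma(35/6, 5711/160)
obs 8: x=-7/4 → posterior Inverse-Gamma(19/3, 1459/40)
obs 9: x=1/2 → posterior Inverse-Gamma(41/6, 1479/40)
obs 10: x=1 → posterior Inverse-Gamma(22/3, 381/10)
obs 11: x=-7 → posterior Inverse-Gamma(47/6, 2369/40)
obs 12: x=-2 → posterior Inverse-Gamma(25/3, 1207/20)
obs 13: x=1 → posterior Inverse-Gamma(53/6, 2459/40)
obs 14: x=-2 → posterior Inverse-Gamma(28/3, 313/5)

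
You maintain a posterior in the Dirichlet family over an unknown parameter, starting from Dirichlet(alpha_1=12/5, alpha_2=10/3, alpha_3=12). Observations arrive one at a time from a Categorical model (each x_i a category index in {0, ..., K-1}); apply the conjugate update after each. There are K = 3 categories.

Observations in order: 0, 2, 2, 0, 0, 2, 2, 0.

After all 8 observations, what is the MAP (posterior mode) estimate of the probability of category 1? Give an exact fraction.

35/341

obs 1: x=0 → posterior Dirichlet(17/5, 10/3, 12)
obs 2: x=2 → posterior Dirichlet(17/5, 10/3, 13)
obs 3: x=2 → posterior Dirichlet(17/5, 10/3, 14)
obs 4: x=0 → posterior Dirichlet(22/5, 10/3, 14)
obs 5: x=0 → posterior Dirichlet(27/5, 10/3, 14)
obs 6: x=2 → posterior Dirichlet(27/5, 10/3, 15)
obs 7: x=2 → posterior Dirichlet(27/5, 10/3, 16)
obs 8: x=0 → posterior Dirichlet(32/5, 10/3, 16)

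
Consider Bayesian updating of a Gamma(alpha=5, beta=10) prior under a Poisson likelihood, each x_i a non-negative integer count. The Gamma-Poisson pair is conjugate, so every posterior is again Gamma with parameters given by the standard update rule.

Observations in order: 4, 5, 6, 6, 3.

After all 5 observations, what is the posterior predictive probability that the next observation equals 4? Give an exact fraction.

obs 1: x=4 → posterior Gamma(9, 11)
obs 2: x=5 → posterior Gamma(14, 12)
obs 3: x=6 → posterior Gamma(20, 13)
obs 4: x=6 → posterior Gamma(26, 14)
obs 5: x=3 → posterior Gamma(29, 15)

57461400750120931304991245269775390625/680564733841876926926749214863536422912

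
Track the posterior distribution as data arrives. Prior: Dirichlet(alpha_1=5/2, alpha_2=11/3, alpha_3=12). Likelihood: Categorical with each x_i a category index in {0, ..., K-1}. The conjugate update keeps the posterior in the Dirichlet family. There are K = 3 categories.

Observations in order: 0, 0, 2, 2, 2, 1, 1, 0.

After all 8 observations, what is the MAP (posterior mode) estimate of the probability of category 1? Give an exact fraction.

obs 1: x=0 → posterior Dirichlet(7/2, 11/3, 12)
obs 2: x=0 → posterior Dirichlet(9/2, 11/3, 12)
obs 3: x=2 → posterior Dirichlet(9/2, 11/3, 13)
obs 4: x=2 → posterior Dirichlet(9/2, 11/3, 14)
obs 5: x=2 → posterior Dirichlet(9/2, 11/3, 15)
obs 6: x=1 → posterior Dirichlet(9/2, 14/3, 15)
obs 7: x=1 → posterior Dirichlet(9/2, 17/3, 15)
obs 8: x=0 → posterior Dirichlet(11/2, 17/3, 15)

28/139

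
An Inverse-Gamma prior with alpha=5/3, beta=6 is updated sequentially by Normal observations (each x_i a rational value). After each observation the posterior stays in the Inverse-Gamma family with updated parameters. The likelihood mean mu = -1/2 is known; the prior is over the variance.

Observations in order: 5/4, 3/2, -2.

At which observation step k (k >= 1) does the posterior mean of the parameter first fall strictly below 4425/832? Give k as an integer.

obs 1: x=5/4 → posterior Inverse-Gamma(13/6, 241/32)
obs 2: x=3/2 → posterior Inverse-Gamma(8/3, 305/32)
obs 3: x=-2 → posterior Inverse-Gamma(19/6, 341/32)

k = 3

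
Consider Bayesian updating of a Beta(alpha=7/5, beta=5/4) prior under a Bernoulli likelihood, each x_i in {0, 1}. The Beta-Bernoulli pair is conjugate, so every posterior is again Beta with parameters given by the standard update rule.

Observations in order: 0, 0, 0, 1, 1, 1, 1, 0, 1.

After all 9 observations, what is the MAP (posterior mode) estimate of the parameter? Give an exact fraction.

108/193

obs 1: x=0 → posterior Beta(7/5, 9/4)
obs 2: x=0 → posterior Beta(7/5, 13/4)
obs 3: x=0 → posterior Beta(7/5, 17/4)
obs 4: x=1 → posterior Beta(12/5, 17/4)
obs 5: x=1 → posterior Beta(17/5, 17/4)
obs 6: x=1 → posterior Beta(22/5, 17/4)
obs 7: x=1 → posterior Beta(27/5, 17/4)
obs 8: x=0 → posterior Beta(27/5, 21/4)
obs 9: x=1 → posterior Beta(32/5, 21/4)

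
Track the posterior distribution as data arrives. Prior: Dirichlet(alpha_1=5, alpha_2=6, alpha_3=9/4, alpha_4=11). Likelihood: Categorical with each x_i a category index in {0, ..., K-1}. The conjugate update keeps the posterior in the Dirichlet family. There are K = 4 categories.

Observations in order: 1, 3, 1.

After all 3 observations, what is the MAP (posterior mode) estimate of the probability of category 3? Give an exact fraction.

44/93

obs 1: x=1 → posterior Dirichlet(5, 7, 9/4, 11)
obs 2: x=3 → posterior Dirichlet(5, 7, 9/4, 12)
obs 3: x=1 → posterior Dirichlet(5, 8, 9/4, 12)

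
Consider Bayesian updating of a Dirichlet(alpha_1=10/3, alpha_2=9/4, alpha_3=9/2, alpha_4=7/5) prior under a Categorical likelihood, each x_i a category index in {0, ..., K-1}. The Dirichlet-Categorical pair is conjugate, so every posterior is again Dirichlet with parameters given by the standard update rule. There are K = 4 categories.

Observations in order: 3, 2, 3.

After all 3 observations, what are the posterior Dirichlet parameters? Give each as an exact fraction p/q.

alpha_1=10/3, alpha_2=9/4, alpha_3=11/2, alpha_4=17/5

obs 1: x=3 → posterior Dirichlet(10/3, 9/4, 9/2, 12/5)
obs 2: x=2 → posterior Dirichlet(10/3, 9/4, 11/2, 12/5)
obs 3: x=3 → posterior Dirichlet(10/3, 9/4, 11/2, 17/5)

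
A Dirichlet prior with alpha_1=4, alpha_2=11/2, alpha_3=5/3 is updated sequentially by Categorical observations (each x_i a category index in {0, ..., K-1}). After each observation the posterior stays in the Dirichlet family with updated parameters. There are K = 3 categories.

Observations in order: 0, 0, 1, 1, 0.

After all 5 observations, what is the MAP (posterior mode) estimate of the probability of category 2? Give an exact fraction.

obs 1: x=0 → posterior Dirichlet(5, 11/2, 5/3)
obs 2: x=0 → posterior Dirichlet(6, 11/2, 5/3)
obs 3: x=1 → posterior Dirichlet(6, 13/2, 5/3)
obs 4: x=1 → posterior Dirichlet(6, 15/2, 5/3)
obs 5: x=0 → posterior Dirichlet(7, 15/2, 5/3)

4/79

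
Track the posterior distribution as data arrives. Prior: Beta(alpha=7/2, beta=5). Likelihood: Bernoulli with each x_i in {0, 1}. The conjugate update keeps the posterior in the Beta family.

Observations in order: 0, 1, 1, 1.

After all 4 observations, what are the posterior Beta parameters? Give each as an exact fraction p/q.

alpha=13/2, beta=6

obs 1: x=0 → posterior Beta(7/2, 6)
obs 2: x=1 → posterior Beta(9/2, 6)
obs 3: x=1 → posterior Beta(11/2, 6)
obs 4: x=1 → posterior Beta(13/2, 6)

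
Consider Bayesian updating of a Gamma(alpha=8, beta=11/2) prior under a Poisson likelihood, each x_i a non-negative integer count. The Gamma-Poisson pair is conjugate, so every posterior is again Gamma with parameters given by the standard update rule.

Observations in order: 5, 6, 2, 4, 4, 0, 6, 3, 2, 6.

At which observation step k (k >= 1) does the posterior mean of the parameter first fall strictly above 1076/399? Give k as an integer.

k = 5

obs 1: x=5 → posterior Gamma(13, 13/2)
obs 2: x=6 → posterior Gamma(19, 15/2)
obs 3: x=2 → posterior Gamma(21, 17/2)
obs 4: x=4 → posterior Gamma(25, 19/2)
obs 5: x=4 → posterior Gamma(29, 21/2)
obs 6: x=0 → posterior Gamma(29, 23/2)
obs 7: x=6 → posterior Gamma(35, 25/2)
obs 8: x=3 → posterior Gamma(38, 27/2)
obs 9: x=2 → posterior Gamma(40, 29/2)
obs 10: x=6 → posterior Gamma(46, 31/2)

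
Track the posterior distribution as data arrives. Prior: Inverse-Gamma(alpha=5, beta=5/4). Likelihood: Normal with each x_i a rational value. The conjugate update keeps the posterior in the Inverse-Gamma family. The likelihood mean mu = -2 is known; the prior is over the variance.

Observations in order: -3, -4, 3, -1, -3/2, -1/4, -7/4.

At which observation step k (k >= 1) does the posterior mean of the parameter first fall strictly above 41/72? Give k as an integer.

k = 2

obs 1: x=-3 → posterior Inverse-Gamma(11/2, 7/4)
obs 2: x=-4 → posterior Inverse-Gamma(6, 15/4)
obs 3: x=3 → posterior Inverse-Gamma(13/2, 65/4)
obs 4: x=-1 → posterior Inverse-Gamma(7, 67/4)
obs 5: x=-3/2 → posterior Inverse-Gamma(15/2, 135/8)
obs 6: x=-1/4 → posterior Inverse-Gamma(8, 589/32)
obs 7: x=-7/4 → posterior Inverse-Gamma(17/2, 295/16)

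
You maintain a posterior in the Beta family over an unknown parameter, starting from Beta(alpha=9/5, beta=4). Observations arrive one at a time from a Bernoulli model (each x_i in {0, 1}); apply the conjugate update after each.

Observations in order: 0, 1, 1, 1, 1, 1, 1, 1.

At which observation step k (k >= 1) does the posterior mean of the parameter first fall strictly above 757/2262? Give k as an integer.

k = 2

obs 1: x=0 → posterior Beta(9/5, 5)
obs 2: x=1 → posterior Beta(14/5, 5)
obs 3: x=1 → posterior Beta(19/5, 5)
obs 4: x=1 → posterior Beta(24/5, 5)
obs 5: x=1 → posterior Beta(29/5, 5)
obs 6: x=1 → posterior Beta(34/5, 5)
obs 7: x=1 → posterior Beta(39/5, 5)
obs 8: x=1 → posterior Beta(44/5, 5)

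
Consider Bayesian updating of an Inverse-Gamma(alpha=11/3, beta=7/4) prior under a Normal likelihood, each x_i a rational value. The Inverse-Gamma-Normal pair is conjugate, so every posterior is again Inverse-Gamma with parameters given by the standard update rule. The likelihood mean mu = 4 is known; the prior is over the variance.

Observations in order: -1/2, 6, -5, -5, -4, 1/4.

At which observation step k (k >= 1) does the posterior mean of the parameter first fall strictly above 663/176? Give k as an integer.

k = 2

obs 1: x=-1/2 → posterior Inverse-Gamma(25/6, 95/8)
obs 2: x=6 → posterior Inverse-Gamma(14/3, 111/8)
obs 3: x=-5 → posterior Inverse-Gamma(31/6, 435/8)
obs 4: x=-5 → posterior Inverse-Gamma(17/3, 759/8)
obs 5: x=-4 → posterior Inverse-Gamma(37/6, 1015/8)
obs 6: x=1/4 → posterior Inverse-Gamma(20/3, 4285/32)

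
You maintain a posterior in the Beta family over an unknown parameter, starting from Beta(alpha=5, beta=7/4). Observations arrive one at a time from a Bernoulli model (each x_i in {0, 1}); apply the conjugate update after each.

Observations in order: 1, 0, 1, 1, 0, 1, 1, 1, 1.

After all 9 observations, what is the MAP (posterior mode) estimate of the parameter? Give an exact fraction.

obs 1: x=1 → posterior Beta(6, 7/4)
obs 2: x=0 → posterior Beta(6, 11/4)
obs 3: x=1 → posterior Beta(7, 11/4)
obs 4: x=1 → posterior Beta(8, 11/4)
obs 5: x=0 → posterior Beta(8, 15/4)
obs 6: x=1 → posterior Beta(9, 15/4)
obs 7: x=1 → posterior Beta(10, 15/4)
obs 8: x=1 → posterior Beta(11, 15/4)
obs 9: x=1 → posterior Beta(12, 15/4)

4/5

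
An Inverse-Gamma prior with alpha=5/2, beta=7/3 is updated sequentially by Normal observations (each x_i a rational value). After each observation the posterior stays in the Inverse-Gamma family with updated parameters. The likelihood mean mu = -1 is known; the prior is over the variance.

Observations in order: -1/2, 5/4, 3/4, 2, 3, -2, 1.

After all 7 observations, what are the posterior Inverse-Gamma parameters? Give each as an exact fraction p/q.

alpha=6, beta=1033/48

obs 1: x=-1/2 → posterior Inverse-Gamma(3, 59/24)
obs 2: x=5/4 → posterior Inverse-Gamma(7/2, 479/96)
obs 3: x=3/4 → posterior Inverse-Gamma(4, 313/48)
obs 4: x=2 → posterior Inverse-Gamma(9/2, 529/48)
obs 5: x=3 → posterior Inverse-Gamma(5, 913/48)
obs 6: x=-2 → posterior Inverse-Gamma(11/2, 937/48)
obs 7: x=1 → posterior Inverse-Gamma(6, 1033/48)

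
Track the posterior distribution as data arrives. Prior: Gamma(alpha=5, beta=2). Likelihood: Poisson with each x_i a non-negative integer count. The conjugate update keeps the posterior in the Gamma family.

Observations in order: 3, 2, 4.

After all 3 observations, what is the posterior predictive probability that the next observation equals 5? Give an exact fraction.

obs 1: x=3 → posterior Gamma(8, 3)
obs 2: x=2 → posterior Gamma(10, 4)
obs 3: x=4 → posterior Gamma(14, 5)

726318359375/8463329722368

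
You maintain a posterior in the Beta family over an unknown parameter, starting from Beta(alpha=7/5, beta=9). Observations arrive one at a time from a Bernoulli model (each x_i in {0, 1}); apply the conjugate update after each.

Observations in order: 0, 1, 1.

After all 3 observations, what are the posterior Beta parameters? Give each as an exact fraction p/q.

obs 1: x=0 → posterior Beta(7/5, 10)
obs 2: x=1 → posterior Beta(12/5, 10)
obs 3: x=1 → posterior Beta(17/5, 10)

alpha=17/5, beta=10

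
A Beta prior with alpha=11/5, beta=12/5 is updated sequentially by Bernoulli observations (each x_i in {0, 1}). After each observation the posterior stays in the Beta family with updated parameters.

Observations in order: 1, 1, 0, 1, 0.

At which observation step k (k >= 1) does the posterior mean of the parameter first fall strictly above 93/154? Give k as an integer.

obs 1: x=1 → posterior Beta(16/5, 12/5)
obs 2: x=1 → posterior Beta(21/5, 12/5)
obs 3: x=0 → posterior Beta(21/5, 17/5)
obs 4: x=1 → posterior Beta(26/5, 17/5)
obs 5: x=0 → posterior Beta(26/5, 22/5)

k = 2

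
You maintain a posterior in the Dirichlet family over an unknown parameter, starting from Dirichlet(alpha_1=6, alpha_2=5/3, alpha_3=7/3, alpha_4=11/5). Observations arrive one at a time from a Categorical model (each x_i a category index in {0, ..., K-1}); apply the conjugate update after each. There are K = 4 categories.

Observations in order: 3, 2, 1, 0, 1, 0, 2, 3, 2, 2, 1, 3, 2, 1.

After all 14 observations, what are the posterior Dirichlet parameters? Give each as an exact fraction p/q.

obs 1: x=3 → posterior Dirichlet(6, 5/3, 7/3, 16/5)
obs 2: x=2 → posterior Dirichlet(6, 5/3, 10/3, 16/5)
obs 3: x=1 → posterior Dirichlet(6, 8/3, 10/3, 16/5)
obs 4: x=0 → posterior Dirichlet(7, 8/3, 10/3, 16/5)
obs 5: x=1 → posterior Dirichlet(7, 11/3, 10/3, 16/5)
obs 6: x=0 → posterior Dirichlet(8, 11/3, 10/3, 16/5)
obs 7: x=2 → posterior Dirichlet(8, 11/3, 13/3, 16/5)
obs 8: x=3 → posterior Dirichlet(8, 11/3, 13/3, 21/5)
obs 9: x=2 → posterior Dirichlet(8, 11/3, 16/3, 21/5)
obs 10: x=2 → posterior Dirichlet(8, 11/3, 19/3, 21/5)
obs 11: x=1 → posterior Dirichlet(8, 14/3, 19/3, 21/5)
obs 12: x=3 → posterior Dirichlet(8, 14/3, 19/3, 26/5)
obs 13: x=2 → posterior Dirichlet(8, 14/3, 22/3, 26/5)
obs 14: x=1 → posterior Dirichlet(8, 17/3, 22/3, 26/5)

alpha_1=8, alpha_2=17/3, alpha_3=22/3, alpha_4=26/5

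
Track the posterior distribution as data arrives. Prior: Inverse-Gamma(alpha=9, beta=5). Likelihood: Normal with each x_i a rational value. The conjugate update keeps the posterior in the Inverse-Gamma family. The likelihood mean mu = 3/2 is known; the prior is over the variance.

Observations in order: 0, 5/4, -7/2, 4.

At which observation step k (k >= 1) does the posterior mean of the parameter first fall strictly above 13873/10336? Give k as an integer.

k = 3

obs 1: x=0 → posterior Inverse-Gamma(19/2, 49/8)
obs 2: x=5/4 → posterior Inverse-Gamma(10, 197/32)
obs 3: x=-7/2 → posterior Inverse-Gamma(21/2, 597/32)
obs 4: x=4 → posterior Inverse-Gamma(11, 697/32)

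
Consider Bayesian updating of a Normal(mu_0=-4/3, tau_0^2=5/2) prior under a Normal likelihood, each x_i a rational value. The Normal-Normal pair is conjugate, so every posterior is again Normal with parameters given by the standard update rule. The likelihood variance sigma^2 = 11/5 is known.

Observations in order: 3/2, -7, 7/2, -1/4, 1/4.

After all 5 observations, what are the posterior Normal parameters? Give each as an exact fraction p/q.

obs 1: x=3/2 → posterior Normal(49/282, 55/47)
obs 2: x=-7 → posterior Normal(-1001/432, 55/72)
obs 3: x=7/2 → posterior Normal(-238/291, 55/97)
obs 4: x=-1/4 → posterior Normal(-1027/1464, 55/122)
obs 5: x=1/4 → posterior Normal(-34/63, 55/147)

mu_0=-34/63, tau_0^2=55/147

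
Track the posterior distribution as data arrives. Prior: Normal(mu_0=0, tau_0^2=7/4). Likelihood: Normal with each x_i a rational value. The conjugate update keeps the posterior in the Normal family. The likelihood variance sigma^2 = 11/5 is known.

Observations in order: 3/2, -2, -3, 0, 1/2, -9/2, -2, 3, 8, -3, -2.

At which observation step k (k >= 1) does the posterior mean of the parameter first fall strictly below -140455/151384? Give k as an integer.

k = 6

obs 1: x=3/2 → posterior Normal(105/158, 77/79)
obs 2: x=-2 → posterior Normal(-35/228, 77/114)
obs 3: x=-3 → posterior Normal(-245/298, 77/149)
obs 4: x=0 → posterior Normal(-245/368, 77/184)
obs 5: x=1/2 → posterior Normal(-35/73, 77/219)
obs 6: x=-9/2 → posterior Normal(-525/508, 77/254)
obs 7: x=-2 → posterior Normal(-665/578, 77/289)
obs 8: x=3 → posterior Normal(-455/648, 77/324)
obs 9: x=8 → posterior Normal(105/718, 77/359)
obs 10: x=-3 → posterior Normal(-105/788, 77/394)
obs 11: x=-2 → posterior Normal(-245/858, 7/39)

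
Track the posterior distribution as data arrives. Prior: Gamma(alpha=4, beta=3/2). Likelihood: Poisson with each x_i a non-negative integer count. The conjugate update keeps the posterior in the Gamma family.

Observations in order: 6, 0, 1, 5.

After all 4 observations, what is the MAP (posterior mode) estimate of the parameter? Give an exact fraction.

30/11

obs 1: x=6 → posterior Gamma(10, 5/2)
obs 2: x=0 → posterior Gamma(10, 7/2)
obs 3: x=1 → posterior Gamma(11, 9/2)
obs 4: x=5 → posterior Gamma(16, 11/2)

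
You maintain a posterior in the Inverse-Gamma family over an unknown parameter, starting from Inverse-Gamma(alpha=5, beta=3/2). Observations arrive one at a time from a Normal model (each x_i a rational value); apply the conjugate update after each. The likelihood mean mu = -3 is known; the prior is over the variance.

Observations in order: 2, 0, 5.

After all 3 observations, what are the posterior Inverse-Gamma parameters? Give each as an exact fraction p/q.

obs 1: x=2 → posterior Inverse-Gamma(11/2, 14)
obs 2: x=0 → posterior Inverse-Gamma(6, 37/2)
obs 3: x=5 → posterior Inverse-Gamma(13/2, 101/2)

alpha=13/2, beta=101/2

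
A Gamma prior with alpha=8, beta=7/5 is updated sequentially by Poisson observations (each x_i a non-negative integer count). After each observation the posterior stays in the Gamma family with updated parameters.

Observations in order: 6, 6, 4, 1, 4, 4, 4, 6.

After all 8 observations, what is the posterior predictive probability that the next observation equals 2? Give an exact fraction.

obs 1: x=6 → posterior Gamma(14, 12/5)
obs 2: x=6 → posterior Gamma(20, 17/5)
obs 3: x=4 → posterior Gamma(24, 22/5)
obs 4: x=1 → posterior Gamma(25, 27/5)
obs 5: x=4 → posterior Gamma(29, 32/5)
obs 6: x=4 → posterior Gamma(33, 37/5)
obs 7: x=4 → posterior Gamma(37, 42/5)
obs 8: x=6 → posterior Gamma(43, 47/5)

9397428728531046386645584988296358138303083430739680519304540716853790186975/83008098975218957761200344417063826092423153741458157712901055608043828412416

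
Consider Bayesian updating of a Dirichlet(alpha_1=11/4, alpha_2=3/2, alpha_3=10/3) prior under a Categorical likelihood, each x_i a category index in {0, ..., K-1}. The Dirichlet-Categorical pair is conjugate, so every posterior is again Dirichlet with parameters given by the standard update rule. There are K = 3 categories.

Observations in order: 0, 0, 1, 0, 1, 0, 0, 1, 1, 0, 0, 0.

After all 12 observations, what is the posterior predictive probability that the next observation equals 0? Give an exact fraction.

obs 1: x=0 → posterior Dirichlet(15/4, 3/2, 10/3)
obs 2: x=0 → posterior Dirichlet(19/4, 3/2, 10/3)
obs 3: x=1 → posterior Dirichlet(19/4, 5/2, 10/3)
obs 4: x=0 → posterior Dirichlet(23/4, 5/2, 10/3)
obs 5: x=1 → posterior Dirichlet(23/4, 7/2, 10/3)
obs 6: x=0 → posterior Dirichlet(27/4, 7/2, 10/3)
obs 7: x=0 → posterior Dirichlet(31/4, 7/2, 10/3)
obs 8: x=1 → posterior Dirichlet(31/4, 9/2, 10/3)
obs 9: x=1 → posterior Dirichlet(31/4, 11/2, 10/3)
obs 10: x=0 → posterior Dirichlet(35/4, 11/2, 10/3)
obs 11: x=0 → posterior Dirichlet(39/4, 11/2, 10/3)
obs 12: x=0 → posterior Dirichlet(43/4, 11/2, 10/3)

129/235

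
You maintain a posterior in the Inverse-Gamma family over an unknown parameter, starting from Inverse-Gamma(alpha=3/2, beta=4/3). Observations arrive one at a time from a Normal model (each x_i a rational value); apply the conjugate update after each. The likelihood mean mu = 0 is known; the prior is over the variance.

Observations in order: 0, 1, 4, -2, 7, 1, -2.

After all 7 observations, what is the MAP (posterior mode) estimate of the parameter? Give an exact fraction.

233/36

obs 1: x=0 → posterior Inverse-Gamma(2, 4/3)
obs 2: x=1 → posterior Inverse-Gamma(5/2, 11/6)
obs 3: x=4 → posterior Inverse-Gamma(3, 59/6)
obs 4: x=-2 → posterior Inverse-Gamma(7/2, 71/6)
obs 5: x=7 → posterior Inverse-Gamma(4, 109/3)
obs 6: x=1 → posterior Inverse-Gamma(9/2, 221/6)
obs 7: x=-2 → posterior Inverse-Gamma(5, 233/6)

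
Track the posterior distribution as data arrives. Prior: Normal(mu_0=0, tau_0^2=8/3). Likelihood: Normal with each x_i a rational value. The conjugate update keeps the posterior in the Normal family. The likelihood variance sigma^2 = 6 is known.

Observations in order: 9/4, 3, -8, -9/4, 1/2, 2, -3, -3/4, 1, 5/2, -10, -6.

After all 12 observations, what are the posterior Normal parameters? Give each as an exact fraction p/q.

mu_0=-25/19, tau_0^2=8/19

obs 1: x=9/4 → posterior Normal(9/13, 24/13)
obs 2: x=3 → posterior Normal(21/17, 24/17)
obs 3: x=-8 → posterior Normal(-11/21, 8/7)
obs 4: x=-9/4 → posterior Normal(-4/5, 24/25)
obs 5: x=1/2 → posterior Normal(-18/29, 24/29)
obs 6: x=2 → posterior Normal(-10/33, 8/11)
obs 7: x=-3 → posterior Normal(-22/37, 24/37)
obs 8: x=-3/4 → posterior Normal(-25/41, 24/41)
obs 9: x=1 → posterior Normal(-7/15, 8/15)
obs 10: x=5/2 → posterior Normal(-11/49, 24/49)
obs 11: x=-10 → posterior Normal(-51/53, 24/53)
obs 12: x=-6 → posterior Normal(-25/19, 8/19)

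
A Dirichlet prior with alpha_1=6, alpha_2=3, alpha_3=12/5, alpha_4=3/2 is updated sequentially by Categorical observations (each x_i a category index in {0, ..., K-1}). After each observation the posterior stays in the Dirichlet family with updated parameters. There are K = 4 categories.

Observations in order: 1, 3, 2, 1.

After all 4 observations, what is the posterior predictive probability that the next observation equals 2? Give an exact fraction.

obs 1: x=1 → posterior Dirichlet(6, 4, 12/5, 3/2)
obs 2: x=3 → posterior Dirichlet(6, 4, 12/5, 5/2)
obs 3: x=2 → posterior Dirichlet(6, 4, 17/5, 5/2)
obs 4: x=1 → posterior Dirichlet(6, 5, 17/5, 5/2)

34/169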